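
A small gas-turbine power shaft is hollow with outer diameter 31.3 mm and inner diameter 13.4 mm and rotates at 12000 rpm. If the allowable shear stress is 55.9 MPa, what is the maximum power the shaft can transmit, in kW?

409 kW

J = π(d_o⁴ − d_i⁴)/32 = π(0.0313⁴ − 0.0134⁴)/32 = 9.106×10^-8 m⁴.
T_max = τ_allow·J/r = 5.59×10^7 × 9.106×10^-8 / 0.0157 = 325.3 N·m.
ω = 2π·12000/60 = 1257 rad/s, so P_max = T_max·ω = 4.087×10^5 W.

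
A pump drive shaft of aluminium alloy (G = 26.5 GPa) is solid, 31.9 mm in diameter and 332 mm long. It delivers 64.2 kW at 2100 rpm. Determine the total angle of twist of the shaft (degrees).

2.06°

ω = 2π·2100/60 = 219.9 rad/s, so T = P/ω = 64.2×10³ / 219.9 = 291.9 N·m.
J = πd⁴/32 = π(0.0319)⁴/32 = 1.017×10^-7 m⁴.
θ = T·L/(G·J) = 291.9 × 0.332 / (26.5×10⁹ × 1.017×10^-7) = 0.03598 rad.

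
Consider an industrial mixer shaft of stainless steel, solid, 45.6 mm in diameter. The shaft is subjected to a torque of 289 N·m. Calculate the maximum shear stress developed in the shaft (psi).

2250 psi

J = πd⁴/32 = π(0.0456)⁴/32 = 4.245×10^-7 m⁴.
τ_max = T·r/J = 289.0 × 0.0228 / 4.245×10^-7 = 1.552×10^7 Pa.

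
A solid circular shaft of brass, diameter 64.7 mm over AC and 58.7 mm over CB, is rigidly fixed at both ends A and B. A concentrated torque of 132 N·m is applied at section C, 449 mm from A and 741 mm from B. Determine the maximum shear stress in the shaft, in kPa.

1760 kPa

Compatibility: T_A·a/J_AC = T_B·b/J_CB with T_A + T_B = T₀.
J_AC = 1.72×10^-6 m⁴, J_CB = 1.17×10^-6 m⁴, so T_A = T₀·(J_AC/a)/((J_AC/a)+(J_CB/b)) = 93.58 N·m, T_B = 38.42 N·m.
τ in each portion: τ_AC = 1.76×10^6 Pa, τ_CB = 9.67×10^5 Pa; maximum is in AC.
τ_max = T_AC·r/J = 93.58·0.0324/1.72×10^-6 = 1.760×10^6 Pa.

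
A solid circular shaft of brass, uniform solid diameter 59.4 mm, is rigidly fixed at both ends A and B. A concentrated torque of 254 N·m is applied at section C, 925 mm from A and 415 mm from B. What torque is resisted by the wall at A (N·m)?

With uniform GJ and both ends fixed, compatibility θ_AC = θ_CB gives T_A·a = T_B·b, together with T_A + T_B = T₀.
T_A = T₀·b/(a+b) = 254.0·415/1340 = 78.66 N·m; T_B = 175.3 N·m.

78.7 N·m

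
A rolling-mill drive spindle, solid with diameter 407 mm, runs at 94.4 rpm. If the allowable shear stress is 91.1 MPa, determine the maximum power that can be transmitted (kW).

11900 kW

J = πd⁴/32 = π(0.407)⁴/32 = 2.694×10^-3 m⁴.
T_max = τ_allow·J/r = 9.11×10^7 × 2.694×10^-3 / 0.203 = 1.206e6 N·m.
ω = 2π·94.4/60 = 9.886 rad/s, so P_max = T_max·ω = 1.192×10^7 W.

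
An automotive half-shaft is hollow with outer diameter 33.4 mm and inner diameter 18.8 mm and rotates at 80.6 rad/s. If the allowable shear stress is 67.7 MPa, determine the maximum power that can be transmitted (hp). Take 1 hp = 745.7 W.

J = π(d_o⁴ − d_i⁴)/32 = π(0.0334⁴ − 0.0188⁴)/32 = 1.099×10^-7 m⁴.
T_max = τ_allow·J/r = 6.77×10^7 × 1.099×10^-7 / 0.0167 = 445.6 N·m.
ω = 80.6 rad/s, so P_max = T_max·ω = 3.591×10^4 W.

48.2 hp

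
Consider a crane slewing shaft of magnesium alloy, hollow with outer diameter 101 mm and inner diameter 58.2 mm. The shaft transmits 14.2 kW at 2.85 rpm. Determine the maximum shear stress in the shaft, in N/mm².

ω = 2π·2.85/60 = 0.2985 rad/s, so T = P/ω = 14.2×10³ / 0.2985 = 47580 N·m.
J = π(d_o⁴ − d_i⁴)/32 = π(0.101⁴ − 0.0582⁴)/32 = 9.090×10^-6 m⁴.
τ_max = T·r/J = 47580 × 0.0505 / 9.090×10^-6 = 2.643×10^8 Pa.

264 N/mm²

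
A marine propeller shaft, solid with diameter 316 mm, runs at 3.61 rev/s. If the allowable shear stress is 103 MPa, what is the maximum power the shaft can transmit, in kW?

J = πd⁴/32 = π(0.316)⁴/32 = 9.789×10^-4 m⁴.
T_max = τ_allow·J/r = 1.03×10^8 × 9.789×10^-4 / 0.158 = 638200 N·m.
ω = 2π·3.61 = 22.68 rad/s, so P_max = T_max·ω = 1.447×10^7 W.

14500 kW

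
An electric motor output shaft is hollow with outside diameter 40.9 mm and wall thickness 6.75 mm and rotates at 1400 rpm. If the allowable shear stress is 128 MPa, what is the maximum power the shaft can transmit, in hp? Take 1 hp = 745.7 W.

270 hp

J = π(d_o⁴ − d_i⁴)/32 = π(0.0409⁴ − 0.0274⁴)/32 = 2.194×10^-7 m⁴.
T_max = τ_allow·J/r = 1.28×10^8 × 2.194×10^-7 / 0.0204 = 1373 N·m.
ω = 2π·1400/60 = 146.6 rad/s, so P_max = T_max·ω = 2.013×10^5 W.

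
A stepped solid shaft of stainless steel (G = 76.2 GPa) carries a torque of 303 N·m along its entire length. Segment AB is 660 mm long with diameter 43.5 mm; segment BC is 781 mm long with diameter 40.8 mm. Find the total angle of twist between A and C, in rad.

0.0189 rad

J_AB = π(0.0435)⁴/32 = 3.52×10^-7 m⁴; J_BC = π(0.0408)⁴/32 = 2.72×10^-7 m⁴.
θ = (T/G)·Σ L_i/J_i = (303.0/76.2×10⁹)·(0.660/3.52×10^-7 + 0.781/2.72×10^-7) = 0.01888 rad.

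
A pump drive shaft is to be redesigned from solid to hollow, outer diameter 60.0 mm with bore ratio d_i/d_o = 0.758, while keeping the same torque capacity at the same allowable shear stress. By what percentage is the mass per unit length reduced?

Equal τ_max and T ⇒ the solid shaft needs d_s³ = d_o³(1−k⁴), so d_s = 60.0·(1−0.758⁴)^(1/3) = 52.50 mm.
Area ratio A_h/A_s = d_o²(1−k²)/d_s² = (1−k²)/(1−k⁴)^(2/3) = 0.5557.
Mass saving = 1 − 0.5557 = 44.4 %.

44.4 %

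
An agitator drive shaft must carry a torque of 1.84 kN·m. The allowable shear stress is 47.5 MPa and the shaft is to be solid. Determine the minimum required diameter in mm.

58.2 mm

For a solid shaft τ_max = 16T/(πd³), so d = (16T/(π τ_allow))^(1/3) = (16·1840/(π·4.75×10^7))^(1/3) = 0.05821 m.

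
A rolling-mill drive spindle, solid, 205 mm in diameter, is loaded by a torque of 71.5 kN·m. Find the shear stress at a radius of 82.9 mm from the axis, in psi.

J = πd⁴/32 = π(0.205)⁴/32 = 1.734×10^-4 m⁴.
Shear stress varies linearly with radius: τ = T·r/J = 71500 × 0.0829 / 1.734×10^-4 = 3.419×10^7 Pa.

4960 psi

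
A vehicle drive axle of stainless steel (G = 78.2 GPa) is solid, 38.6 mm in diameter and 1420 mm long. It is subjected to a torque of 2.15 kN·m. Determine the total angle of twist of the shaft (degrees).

10.3°

J = πd⁴/32 = π(0.0386)⁴/32 = 2.179×10^-7 m⁴.
θ = T·L/(G·J) = 2150 × 1.42 / (78.2×10⁹ × 2.179×10^-7) = 0.1791 rad.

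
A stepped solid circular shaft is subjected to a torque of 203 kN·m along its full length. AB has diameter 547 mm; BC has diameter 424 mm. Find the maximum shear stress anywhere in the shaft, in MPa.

Under the same torque, τ_max = 16T/(πd³) is largest where d is smallest — segment BC (d = 424 mm).
τ_max = 16·203000/(π·(0.424)³) = 1.356×10^7 Pa.

13.6 MPa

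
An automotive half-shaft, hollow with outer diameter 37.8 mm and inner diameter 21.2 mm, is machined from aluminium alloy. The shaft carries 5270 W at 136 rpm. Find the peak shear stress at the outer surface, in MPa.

ω = 2π·136/60 = 14.24 rad/s, so T = P/ω = 5270 / 14.24 = 370.0 N·m.
J = π(d_o⁴ − d_i⁴)/32 = π(0.0378⁴ − 0.0212⁴)/32 = 1.806×10^-7 m⁴.
τ_max = T·r/J = 370.0 × 0.0189 / 1.806×10^-7 = 3.872×10^7 Pa.

38.7 MPa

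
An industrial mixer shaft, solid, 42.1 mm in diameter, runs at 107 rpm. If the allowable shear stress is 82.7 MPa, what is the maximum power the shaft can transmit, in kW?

J = πd⁴/32 = π(0.0421)⁴/32 = 3.084×10^-7 m⁴.
T_max = τ_allow·J/r = 8.27×10^7 × 3.084×10^-7 / 0.0210 = 1212 N·m.
ω = 2π·107/60 = 11.21 rad/s, so P_max = T_max·ω = 1.358×10^4 W.

13.6 kW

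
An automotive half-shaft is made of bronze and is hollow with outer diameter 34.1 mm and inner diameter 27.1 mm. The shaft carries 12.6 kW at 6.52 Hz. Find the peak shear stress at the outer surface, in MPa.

ω = 2π·6.52 = 40.97 rad/s, so T = P/ω = 12.6×10³ / 40.97 = 307.6 N·m.
J = π(d_o⁴ − d_i⁴)/32 = π(0.0341⁴ − 0.0271⁴)/32 = 7.979×10^-8 m⁴.
τ_max = T·r/J = 307.6 × 0.0170 / 7.979×10^-8 = 6.572×10^7 Pa.

65.7 MPa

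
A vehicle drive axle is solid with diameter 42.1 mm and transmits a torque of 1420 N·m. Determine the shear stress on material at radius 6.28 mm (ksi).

4.19 ksi

J = πd⁴/32 = π(0.0421)⁴/32 = 3.084×10^-7 m⁴.
Shear stress varies linearly with radius: τ = T·r/J = 1420 × 0.00628 / 3.084×10^-7 = 2.891×10^7 Pa.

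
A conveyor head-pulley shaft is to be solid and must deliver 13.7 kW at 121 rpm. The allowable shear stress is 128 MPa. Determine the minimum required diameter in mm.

ω = 2π·121/60 = 12.67 rad/s, so T = P/ω = 13.7×10³ / 12.67 = 1081 N·m.
For a solid shaft τ_max = 16T/(πd³), so d = (16T/(π τ_allow))^(1/3) = (16·1081/(π·1.28×10^8))^(1/3) = 0.03504 m.

35.0 mm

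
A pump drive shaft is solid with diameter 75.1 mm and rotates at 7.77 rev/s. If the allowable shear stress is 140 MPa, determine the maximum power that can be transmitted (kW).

568 kW

J = πd⁴/32 = π(0.0751)⁴/32 = 3.123×10^-6 m⁴.
T_max = τ_allow·J/r = 1.40×10^8 × 3.123×10^-6 / 0.0376 = 11640 N·m.
ω = 2π·7.77 = 48.82 rad/s, so P_max = T_max·ω = 5.684×10^5 W.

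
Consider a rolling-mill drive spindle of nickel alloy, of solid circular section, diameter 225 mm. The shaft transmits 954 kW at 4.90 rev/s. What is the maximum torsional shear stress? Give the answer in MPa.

13.9 MPa

ω = 2π·4.90 = 30.79 rad/s, so T = P/ω = 954×10³ / 30.79 = 30990 N·m.
J = πd⁴/32 = π(0.225)⁴/32 = 2.516×10^-4 m⁴.
τ_max = T·r/J = 30990 × 0.113 / 2.516×10^-4 = 1.385×10^7 Pa.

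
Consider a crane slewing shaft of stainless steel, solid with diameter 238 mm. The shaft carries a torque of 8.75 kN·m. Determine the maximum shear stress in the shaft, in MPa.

J = πd⁴/32 = π(0.238)⁴/32 = 3.150×10^-4 m⁴.
τ_max = T·r/J = 8750 × 0.119 / 3.150×10^-4 = 3.306×10^6 Pa.

3.31 MPa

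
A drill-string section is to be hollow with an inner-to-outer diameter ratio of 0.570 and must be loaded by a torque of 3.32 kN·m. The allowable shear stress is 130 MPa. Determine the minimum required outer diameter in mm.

For a hollow shaft with d_i/d_o = 0.570: τ_max = 16T/(π d_o³ (1−k⁴)), so d_o = [16T/(π τ_allow (1−k⁴))]^(1/3) = [16·3320/(π·1.30×10^8·0.8944)]^(1/3) = 0.05259 m.

52.6 mm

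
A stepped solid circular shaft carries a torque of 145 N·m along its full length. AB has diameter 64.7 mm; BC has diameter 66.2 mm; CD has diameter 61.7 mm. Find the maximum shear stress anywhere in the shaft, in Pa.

Under the same torque, τ_max = 16T/(πd³) is largest where d is smallest — segment CD (d = 61.7 mm).
τ_max = 16·145.0/(π·(0.0617)³) = 3.144×10^6 Pa.

3.14e6 Pa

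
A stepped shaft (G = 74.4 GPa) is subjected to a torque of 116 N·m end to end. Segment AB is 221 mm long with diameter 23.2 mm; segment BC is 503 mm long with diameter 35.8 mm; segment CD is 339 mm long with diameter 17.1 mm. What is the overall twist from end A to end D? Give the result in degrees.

4.58°

J_AB = π(0.0232)⁴/32 = 2.84×10^-8 m⁴; J_BC = π(0.0358)⁴/32 = 1.61×10^-7 m⁴; J_CD = π(0.0171)⁴/32 = 8.39×10^-9 m⁴.
θ = (T/G)·Σ L_i/J_i = (116.0/74.4×10⁹)·(0.221/2.84×10^-8 + 0.503/1.61×10^-7 + 0.339/8.39×10^-9) = 0.07994 rad.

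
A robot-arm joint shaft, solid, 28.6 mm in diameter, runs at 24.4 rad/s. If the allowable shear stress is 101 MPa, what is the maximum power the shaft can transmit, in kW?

11.3 kW

J = πd⁴/32 = π(0.0286)⁴/32 = 6.568×10^-8 m⁴.
T_max = τ_allow·J/r = 1.01×10^8 × 6.568×10^-8 / 0.0143 = 463.9 N·m.
ω = 24.4 rad/s, so P_max = T_max·ω = 1.132×10^4 W.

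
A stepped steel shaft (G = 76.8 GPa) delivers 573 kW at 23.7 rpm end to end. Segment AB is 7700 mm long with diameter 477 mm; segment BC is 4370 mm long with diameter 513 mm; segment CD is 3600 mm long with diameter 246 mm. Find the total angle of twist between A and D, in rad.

0.0366 rad

ω = 2π·23.7/60 = 2.482 rad/s, so T = P/ω = 573×10³ / 2.482 = 230900 N·m.
J_AB = π(0.477)⁴/32 = 5.08×10^-3 m⁴; J_BC = π(0.513)⁴/32 = 6.80×10^-3 m⁴; J_CD = π(0.246)⁴/32 = 3.60×10^-4 m⁴.
θ = (T/G)·Σ L_i/J_i = (230900/76.8×10⁹)·(7.70/5.08×10^-3 + 4.37/6.80×10^-3 + 3.60/3.60×10^-4) = 0.03659 rad.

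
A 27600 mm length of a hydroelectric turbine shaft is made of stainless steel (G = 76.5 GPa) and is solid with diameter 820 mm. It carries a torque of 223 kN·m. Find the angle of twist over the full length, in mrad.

J = πd⁴/32 = π(0.820)⁴/32 = 0.04439 m⁴.
θ = T·L/(G·J) = 223000 × 27.6 / (76.5×10⁹ × 0.04439) = 1.813×10^-3 rad.

1.81 mrad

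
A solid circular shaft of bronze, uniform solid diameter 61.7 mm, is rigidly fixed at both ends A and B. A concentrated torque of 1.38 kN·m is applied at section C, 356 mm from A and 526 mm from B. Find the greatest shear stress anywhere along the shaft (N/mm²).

With uniform GJ and both ends fixed, compatibility θ_AC = θ_CB gives T_A·a = T_B·b, together with T_A + T_B = T₀.
T_A = T₀·b/(a+b) = 1380·526/882.0 = 823.0 N·m; T_B = 557.0 N·m.
τ in each portion: τ_AC = 1.78×10^7 Pa, τ_CB = 1.21×10^7 Pa; maximum is in AC.
τ_max = T_AC·r/J = 823.0·0.0309/1.42×10^-6 = 1.784×10^7 Pa.

17.8 N/mm²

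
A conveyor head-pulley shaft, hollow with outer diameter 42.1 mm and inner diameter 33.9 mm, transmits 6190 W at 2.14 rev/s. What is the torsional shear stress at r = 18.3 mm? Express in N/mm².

47.1 N/mm²

ω = 2π·2.14 = 13.45 rad/s, so T = P/ω = 6190 / 13.45 = 460.4 N·m.
J = π(d_o⁴ − d_i⁴)/32 = π(0.0421⁴ − 0.0339⁴)/32 = 1.788×10^-7 m⁴.
Shear stress varies linearly with radius: τ = T·r/J = 460.4 × 0.0183 / 1.788×10^-7 = 4.713×10^7 Pa.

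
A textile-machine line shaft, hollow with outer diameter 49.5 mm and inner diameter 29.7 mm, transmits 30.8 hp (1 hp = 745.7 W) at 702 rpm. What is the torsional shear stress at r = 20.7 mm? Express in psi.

1830 psi

ω = 2π·702/60 = 73.51 rad/s, so T = P/ω = 30.8×745.7 / 73.51 = 312.4 N·m.
J = π(d_o⁴ − d_i⁴)/32 = π(0.0495⁴ − 0.0297⁴)/32 = 5.130×10^-7 m⁴.
Shear stress varies linearly with radius: τ = T·r/J = 312.4 × 0.0207 / 5.130×10^-7 = 1.261×10^7 Pa.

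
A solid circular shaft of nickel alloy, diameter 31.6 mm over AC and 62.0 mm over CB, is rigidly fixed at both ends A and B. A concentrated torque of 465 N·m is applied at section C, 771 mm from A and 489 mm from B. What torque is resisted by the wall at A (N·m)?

19.1 N·m

Compatibility: T_A·a/J_AC = T_B·b/J_CB with T_A + T_B = T₀.
J_AC = 9.79×10^-8 m⁴, J_CB = 1.45×10^-6 m⁴, so T_A = T₀·(J_AC/a)/((J_AC/a)+(J_CB/b)) = 19.08 N·m, T_B = 445.9 N·m.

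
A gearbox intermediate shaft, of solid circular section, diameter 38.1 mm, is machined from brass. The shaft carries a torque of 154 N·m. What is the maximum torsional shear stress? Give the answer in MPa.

14.2 MPa

J = πd⁴/32 = π(0.0381)⁴/32 = 2.069×10^-7 m⁴.
τ_max = T·r/J = 154.0 × 0.0191 / 2.069×10^-7 = 1.418×10^7 Pa.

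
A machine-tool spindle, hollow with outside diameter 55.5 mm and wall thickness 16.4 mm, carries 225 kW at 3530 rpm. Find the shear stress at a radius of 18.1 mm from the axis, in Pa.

ω = 2π·3530/60 = 369.7 rad/s, so T = P/ω = 225×10³ / 369.7 = 608.7 N·m.
J = π(d_o⁴ − d_i⁴)/32 = π(0.0555⁴ − 0.0227⁴)/32 = 9.054×10^-7 m⁴.
Shear stress varies linearly with radius: τ = T·r/J = 608.7 × 0.0181 / 9.054×10^-7 = 1.217×10^7 Pa.

1.22e7 Pa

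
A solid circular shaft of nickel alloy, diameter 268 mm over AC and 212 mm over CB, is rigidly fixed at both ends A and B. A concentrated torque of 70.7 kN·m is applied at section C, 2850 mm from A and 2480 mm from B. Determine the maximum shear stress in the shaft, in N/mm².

12.9 N/mm²

Compatibility: T_A·a/J_AC = T_B·b/J_CB with T_A + T_B = T₀.
J_AC = 5.06×10^-4 m⁴, J_CB = 1.98×10^-4 m⁴, so T_A = T₀·(J_AC/a)/((J_AC/a)+(J_CB/b)) = 48760 N·m, T_B = 21940 N·m.
τ in each portion: τ_AC = 1.29×10^7 Pa, τ_CB = 1.17×10^7 Pa; maximum is in AC.
τ_max = T_AC·r/J = 48760·0.134/5.06×10^-4 = 1.290×10^7 Pa.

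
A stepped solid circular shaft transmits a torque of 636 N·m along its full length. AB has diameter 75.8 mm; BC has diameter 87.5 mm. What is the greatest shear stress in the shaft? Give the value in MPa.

7.44 MPa

Under the same torque, τ_max = 16T/(πd³) is largest where d is smallest — segment AB (d = 75.8 mm).
τ_max = 16·636.0/(π·(0.0758)³) = 7.437×10^6 Pa.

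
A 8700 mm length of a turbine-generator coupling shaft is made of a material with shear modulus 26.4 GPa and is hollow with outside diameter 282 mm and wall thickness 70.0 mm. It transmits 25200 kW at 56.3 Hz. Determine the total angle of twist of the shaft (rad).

0.0404 rad

ω = 2π·56.3 = 353.7 rad/s, so T = P/ω = 25200×10³ / 353.7 = 71240 N·m.
J = π(d_o⁴ − d_i⁴)/32 = π(0.282⁴ − 0.142⁴)/32 = 5.809×10^-4 m⁴.
θ = T·L/(G·J) = 71240 × 8.70 / (26.4×10⁹ × 5.809×10^-4) = 0.04041 rad.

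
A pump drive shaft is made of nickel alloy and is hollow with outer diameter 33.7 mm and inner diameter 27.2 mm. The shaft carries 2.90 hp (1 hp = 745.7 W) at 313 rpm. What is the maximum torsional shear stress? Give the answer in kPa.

15300 kPa

ω = 2π·313/60 = 32.78 rad/s, so T = P/ω = 2.90×745.7 / 32.78 = 65.98 N·m.
J = π(d_o⁴ − d_i⁴)/32 = π(0.0337⁴ − 0.0272⁴)/32 = 7.289×10^-8 m⁴.
τ_max = T·r/J = 65.98 × 0.0169 / 7.289×10^-8 = 1.525×10^7 Pa.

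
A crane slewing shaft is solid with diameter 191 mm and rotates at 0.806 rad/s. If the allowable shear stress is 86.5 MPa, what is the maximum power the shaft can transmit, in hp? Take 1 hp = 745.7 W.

128 hp

J = πd⁴/32 = π(0.191)⁴/32 = 1.307×10^-4 m⁴.
T_max = τ_allow·J/r = 8.65×10^7 × 1.307×10^-4 / 0.0955 = 118300 N·m.
ω = 0.806 rad/s, so P_max = T_max·ω = 9.539×10^4 W.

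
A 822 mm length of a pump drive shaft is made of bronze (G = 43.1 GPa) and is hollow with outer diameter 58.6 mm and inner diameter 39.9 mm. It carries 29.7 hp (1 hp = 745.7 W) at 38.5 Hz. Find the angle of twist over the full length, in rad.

ω = 2π·38.5 = 241.9 rad/s, so T = P/ω = 29.7×745.7 / 241.9 = 91.55 N·m.
J = π(d_o⁴ − d_i⁴)/32 = π(0.0586⁴ − 0.0399⁴)/32 = 9.089×10^-7 m⁴.
θ = T·L/(G·J) = 91.55 × 0.822 / (43.1×10⁹ × 9.089×10^-7) = 1.921×10^-3 rad.

0.00192 rad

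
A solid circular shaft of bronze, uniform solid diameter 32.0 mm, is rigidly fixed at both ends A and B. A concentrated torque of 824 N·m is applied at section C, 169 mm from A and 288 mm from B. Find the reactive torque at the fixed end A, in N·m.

519 N·m

With uniform GJ and both ends fixed, compatibility θ_AC = θ_CB gives T_A·a = T_B·b, together with T_A + T_B = T₀.
T_A = T₀·b/(a+b) = 824.0·288/457.0 = 519.3 N·m; T_B = 304.7 N·m.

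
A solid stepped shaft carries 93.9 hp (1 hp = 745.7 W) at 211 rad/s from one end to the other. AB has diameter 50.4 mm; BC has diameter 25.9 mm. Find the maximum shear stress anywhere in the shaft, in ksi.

14.1 ksi

ω = 211 rad/s, so T = P/ω = 93.9×745.7 / 211.0 = 331.9 N·m.
Under the same torque, τ_max = 16T/(πd³) is largest where d is smallest — segment BC (d = 25.9 mm).
τ_max = 16·331.9/(π·(0.0259)³) = 9.728×10^7 Pa.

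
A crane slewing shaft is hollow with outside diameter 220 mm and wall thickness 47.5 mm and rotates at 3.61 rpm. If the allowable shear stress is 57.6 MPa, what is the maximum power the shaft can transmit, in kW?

J = π(d_o⁴ − d_i⁴)/32 = π(0.220⁴ − 0.125⁴)/32 = 2.060×10^-4 m⁴.
T_max = τ_allow·J/r = 5.76×10^7 × 2.060×10^-4 / 0.110 = 107900 N·m.
ω = 2π·3.61/60 = 0.3780 rad/s, so P_max = T_max·ω = 4.078×10^4 W.

40.8 kW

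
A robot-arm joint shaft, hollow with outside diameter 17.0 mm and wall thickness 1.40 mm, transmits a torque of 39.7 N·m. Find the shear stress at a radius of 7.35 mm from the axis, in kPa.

J = π(d_o⁴ − d_i⁴)/32 = π(0.0170⁴ − 0.0142⁴)/32 = 4.208×10^-9 m⁴.
Shear stress varies linearly with radius: τ = T·r/J = 39.70 × 0.00735 / 4.208×10^-9 = 6.934×10^7 Pa.

69300 kPa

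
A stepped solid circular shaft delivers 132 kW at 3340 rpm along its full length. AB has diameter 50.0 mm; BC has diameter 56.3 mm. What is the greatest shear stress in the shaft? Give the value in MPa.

15.4 MPa

ω = 2π·3340/60 = 349.8 rad/s, so T = P/ω = 132×10³ / 349.8 = 377.4 N·m.
Under the same torque, τ_max = 16T/(πd³) is largest where d is smallest — segment AB (d = 50.0 mm).
τ_max = 16·377.4/(π·(0.0500)³) = 1.538×10^7 Pa.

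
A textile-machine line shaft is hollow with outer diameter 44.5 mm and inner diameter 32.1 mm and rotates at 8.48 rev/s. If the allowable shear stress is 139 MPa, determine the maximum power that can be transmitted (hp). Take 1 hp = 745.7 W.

125 hp

J = π(d_o⁴ − d_i⁴)/32 = π(0.0445⁴ − 0.0321⁴)/32 = 2.807×10^-7 m⁴.
T_max = τ_allow·J/r = 1.39×10^8 × 2.807×10^-7 / 0.0222 = 1754 N·m.
ω = 2π·8.48 = 53.28 rad/s, so P_max = T_max·ω = 9.345×10^4 W.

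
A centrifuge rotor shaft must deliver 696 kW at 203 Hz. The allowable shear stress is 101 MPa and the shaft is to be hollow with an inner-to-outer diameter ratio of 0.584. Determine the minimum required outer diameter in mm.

ω = 2π·203 = 1275 rad/s, so T = P/ω = 696×10³ / 1275 = 545.7 N·m.
For a hollow shaft with d_i/d_o = 0.584: τ_max = 16T/(π d_o³ (1−k⁴)), so d_o = [16T/(π τ_allow (1−k⁴))]^(1/3) = [16·545.7/(π·1.01×10^8·0.8837)]^(1/3) = 0.03146 m.

31.5 mm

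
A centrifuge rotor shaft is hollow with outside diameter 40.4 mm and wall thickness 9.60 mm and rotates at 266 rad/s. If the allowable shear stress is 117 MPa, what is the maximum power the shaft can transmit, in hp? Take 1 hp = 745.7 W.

499 hp

J = π(d_o⁴ − d_i⁴)/32 = π(0.0404⁴ − 0.0212⁴)/32 = 2.417×10^-7 m⁴.
T_max = τ_allow·J/r = 1.17×10^8 × 2.417×10^-7 / 0.0202 = 1400 N·m.
ω = 266 rad/s, so P_max = T_max·ω = 3.724×10^5 W.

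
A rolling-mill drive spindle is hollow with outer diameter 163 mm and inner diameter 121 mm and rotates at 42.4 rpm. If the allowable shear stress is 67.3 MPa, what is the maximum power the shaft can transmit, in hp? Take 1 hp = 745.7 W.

237 hp

J = π(d_o⁴ − d_i⁴)/32 = π(0.163⁴ − 0.121⁴)/32 = 4.826×10^-5 m⁴.
T_max = τ_allow·J/r = 6.73×10^7 × 4.826×10^-5 / 0.0815 = 39850 N·m.
ω = 2π·42.4/60 = 4.440 rad/s, so P_max = T_max·ω = 1.769×10^5 W.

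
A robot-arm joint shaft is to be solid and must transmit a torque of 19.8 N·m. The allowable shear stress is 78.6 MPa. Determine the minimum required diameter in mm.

For a solid shaft τ_max = 16T/(πd³), so d = (16T/(π τ_allow))^(1/3) = (16·19.80/(π·7.86×10^7))^(1/3) = 0.01087 m.

10.9 mm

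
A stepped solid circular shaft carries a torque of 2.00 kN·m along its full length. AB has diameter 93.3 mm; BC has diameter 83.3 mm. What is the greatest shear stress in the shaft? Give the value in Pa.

Under the same torque, τ_max = 16T/(πd³) is largest where d is smallest — segment BC (d = 83.3 mm).
τ_max = 16·2000/(π·(0.0833)³) = 1.762×10^7 Pa.

1.76e7 Pa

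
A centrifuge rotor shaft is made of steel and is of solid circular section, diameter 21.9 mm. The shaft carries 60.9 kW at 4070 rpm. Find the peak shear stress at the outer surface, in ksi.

ω = 2π·4070/60 = 426.2 rad/s, so T = P/ω = 60.9×10³ / 426.2 = 142.9 N·m.
J = πd⁴/32 = π(0.0219)⁴/32 = 2.258×10^-8 m⁴.
τ_max = T·r/J = 142.9 × 0.0109 / 2.258×10^-8 = 6.928×10^7 Pa.

10.0 ksi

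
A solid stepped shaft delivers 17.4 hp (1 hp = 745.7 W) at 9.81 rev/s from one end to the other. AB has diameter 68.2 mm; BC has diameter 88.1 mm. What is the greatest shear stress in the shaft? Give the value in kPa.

ω = 2π·9.81 = 61.64 rad/s, so T = P/ω = 17.4×745.7 / 61.64 = 210.5 N·m.
Under the same torque, τ_max = 16T/(πd³) is largest where d is smallest — segment AB (d = 68.2 mm).
τ_max = 16·210.5/(π·(0.0682)³) = 3.380×10^6 Pa.

3380 kPa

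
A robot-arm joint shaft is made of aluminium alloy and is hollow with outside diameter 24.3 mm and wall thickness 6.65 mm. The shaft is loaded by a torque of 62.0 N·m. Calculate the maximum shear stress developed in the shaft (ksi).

J = π(d_o⁴ − d_i⁴)/32 = π(0.0243⁴ − 0.0110⁴)/32 = 3.279×10^-8 m⁴.
τ_max = T·r/J = 62.00 × 0.0122 / 3.279×10^-8 = 2.297×10^7 Pa.

3.33 ksi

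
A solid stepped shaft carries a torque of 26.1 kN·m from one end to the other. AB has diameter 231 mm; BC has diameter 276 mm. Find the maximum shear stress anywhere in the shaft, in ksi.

Under the same torque, τ_max = 16T/(πd³) is largest where d is smallest — segment AB (d = 231 mm).
τ_max = 16·26100/(π·(0.231)³) = 1.078×10^7 Pa.

1.56 ksi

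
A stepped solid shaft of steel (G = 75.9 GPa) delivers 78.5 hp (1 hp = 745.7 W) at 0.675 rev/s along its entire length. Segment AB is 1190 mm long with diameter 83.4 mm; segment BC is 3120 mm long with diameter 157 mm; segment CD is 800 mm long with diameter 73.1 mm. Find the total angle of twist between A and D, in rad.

0.107 rad

ω = 2π·0.675 = 4.241 rad/s, so T = P/ω = 78.5×745.7 / 4.241 = 13800 N·m.
J_AB = π(0.0834)⁴/32 = 4.75×10^-6 m⁴; J_BC = π(0.157)⁴/32 = 5.96×10^-5 m⁴; J_CD = π(0.0731)⁴/32 = 2.80×10^-6 m⁴.
θ = (T/G)·Σ L_i/J_i = (13800/75.9×10⁹)·(1.19/4.75×10^-6 + 3.12/5.96×10^-5 + 0.800/2.80×10^-6) = 0.1070 rad.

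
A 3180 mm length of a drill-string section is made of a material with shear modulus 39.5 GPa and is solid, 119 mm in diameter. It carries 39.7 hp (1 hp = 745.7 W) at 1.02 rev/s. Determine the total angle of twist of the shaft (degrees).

1.08°

ω = 2π·1.02 = 6.409 rad/s, so T = P/ω = 39.7×745.7 / 6.409 = 4619 N·m.
J = πd⁴/32 = π(0.119)⁴/32 = 1.969×10^-5 m⁴.
θ = T·L/(G·J) = 4619 × 3.18 / (39.5×10⁹ × 1.969×10^-5) = 0.01889 rad.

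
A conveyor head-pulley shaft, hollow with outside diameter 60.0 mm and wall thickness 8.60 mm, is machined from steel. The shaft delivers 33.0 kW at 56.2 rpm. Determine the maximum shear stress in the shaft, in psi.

25900 psi

ω = 2π·56.2/60 = 5.885 rad/s, so T = P/ω = 33.0×10³ / 5.885 = 5607 N·m.
J = π(d_o⁴ − d_i⁴)/32 = π(0.0600⁴ − 0.0428⁴)/32 = 9.429×10^-7 m⁴.
τ_max = T·r/J = 5607 × 0.0300 / 9.429×10^-7 = 1.784×10^8 Pa.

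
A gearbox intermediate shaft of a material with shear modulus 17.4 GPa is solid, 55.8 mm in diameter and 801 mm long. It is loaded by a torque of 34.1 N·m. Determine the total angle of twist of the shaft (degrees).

J = πd⁴/32 = π(0.0558)⁴/32 = 9.518×10^-7 m⁴.
θ = T·L/(G·J) = 34.10 × 0.801 / (17.4×10⁹ × 9.518×10^-7) = 1.649×10^-3 rad.

0.0945°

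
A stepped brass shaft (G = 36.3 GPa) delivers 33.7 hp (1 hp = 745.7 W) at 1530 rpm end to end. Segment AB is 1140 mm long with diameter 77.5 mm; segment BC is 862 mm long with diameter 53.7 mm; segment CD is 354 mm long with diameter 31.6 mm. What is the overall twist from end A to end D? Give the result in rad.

0.0216 rad

ω = 2π·1530/60 = 160.2 rad/s, so T = P/ω = 33.7×745.7 / 160.2 = 156.8 N·m.
J_AB = π(0.0775)⁴/32 = 3.54×10^-6 m⁴; J_BC = π(0.0537)⁴/32 = 8.16×10^-7 m⁴; J_CD = π(0.0316)⁴/32 = 9.79×10^-8 m⁴.
θ = (T/G)·Σ L_i/J_i = (156.8/36.3×10⁹)·(1.14/3.54×10^-6 + 0.862/8.16×10^-7 + 0.354/9.79×10^-8) = 0.02158 rad.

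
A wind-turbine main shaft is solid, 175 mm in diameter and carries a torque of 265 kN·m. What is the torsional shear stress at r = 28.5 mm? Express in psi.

J = πd⁴/32 = π(0.175)⁴/32 = 9.208×10^-5 m⁴.
Shear stress varies linearly with radius: τ = T·r/J = 265000 × 0.0285 / 9.208×10^-5 = 8.202×10^7 Pa.

11900 psi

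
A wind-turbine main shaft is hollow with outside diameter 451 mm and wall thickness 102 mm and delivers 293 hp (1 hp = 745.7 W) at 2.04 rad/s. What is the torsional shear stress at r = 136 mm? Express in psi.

ω = 2.04 rad/s, so T = P/ω = 293×745.7 / 2.040 = 107100 N·m.
J = π(d_o⁴ − d_i⁴)/32 = π(0.451⁴ − 0.247⁴)/32 = 3.696×10^-3 m⁴.
Shear stress varies linearly with radius: τ = T·r/J = 107100 × 0.136 / 3.696×10^-3 = 3.941×10^6 Pa.

572 psi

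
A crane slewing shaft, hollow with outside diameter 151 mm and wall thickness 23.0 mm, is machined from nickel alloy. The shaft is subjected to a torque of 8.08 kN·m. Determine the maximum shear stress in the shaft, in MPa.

J = π(d_o⁴ − d_i⁴)/32 = π(0.151⁴ − 0.105⁴)/32 = 3.911×10^-5 m⁴.
τ_max = T·r/J = 8080 × 0.0755 / 3.911×10^-5 = 1.560×10^7 Pa.

15.6 MPa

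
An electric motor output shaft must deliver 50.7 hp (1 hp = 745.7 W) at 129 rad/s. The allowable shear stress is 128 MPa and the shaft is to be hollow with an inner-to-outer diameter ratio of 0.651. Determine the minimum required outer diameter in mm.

24.2 mm

ω = 129 rad/s, so T = P/ω = 50.7×745.7 / 129.0 = 293.1 N·m.
For a hollow shaft with d_i/d_o = 0.651: τ_max = 16T/(π d_o³ (1−k⁴)), so d_o = [16T/(π τ_allow (1−k⁴))]^(1/3) = [16·293.1/(π·1.28×10^8·0.8204)]^(1/3) = 0.02422 m.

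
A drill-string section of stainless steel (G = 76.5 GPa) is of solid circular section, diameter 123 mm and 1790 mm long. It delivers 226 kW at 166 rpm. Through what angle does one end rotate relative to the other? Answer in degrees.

0.776°

ω = 2π·166/60 = 17.38 rad/s, so T = P/ω = 226×10³ / 17.38 = 13000 N·m.
J = πd⁴/32 = π(0.123)⁴/32 = 2.247×10^-5 m⁴.
θ = T·L/(G·J) = 13000 × 1.79 / (76.5×10⁹ × 2.247×10^-5) = 0.01354 rad.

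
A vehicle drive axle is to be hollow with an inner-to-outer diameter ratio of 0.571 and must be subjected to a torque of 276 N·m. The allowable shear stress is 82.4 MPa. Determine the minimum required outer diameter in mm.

26.7 mm

For a hollow shaft with d_i/d_o = 0.571: τ_max = 16T/(π d_o³ (1−k⁴)), so d_o = [16T/(π τ_allow (1−k⁴))]^(1/3) = [16·276.0/(π·8.24×10^7·0.8937)]^(1/3) = 0.02673 m.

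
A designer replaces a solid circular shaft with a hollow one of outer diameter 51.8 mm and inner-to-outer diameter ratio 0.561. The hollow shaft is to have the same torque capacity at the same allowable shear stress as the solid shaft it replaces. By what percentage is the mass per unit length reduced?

26.5 %

Equal τ_max and T ⇒ the solid shaft needs d_s³ = d_o³(1−k⁴), so d_s = 51.8·(1−0.561⁴)^(1/3) = 50.03 mm.
Area ratio A_h/A_s = d_o²(1−k²)/d_s² = (1−k²)/(1−k⁴)^(2/3) = 0.7346.
Mass saving = 1 − 0.7346 = 26.5 %.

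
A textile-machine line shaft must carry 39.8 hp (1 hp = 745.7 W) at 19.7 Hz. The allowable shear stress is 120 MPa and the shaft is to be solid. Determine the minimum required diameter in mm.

ω = 2π·19.7 = 123.8 rad/s, so T = P/ω = 39.8×745.7 / 123.8 = 239.8 N·m.
For a solid shaft τ_max = 16T/(πd³), so d = (16T/(π τ_allow))^(1/3) = (16·239.8/(π·1.20×10^8))^(1/3) = 0.02167 m.

21.7 mm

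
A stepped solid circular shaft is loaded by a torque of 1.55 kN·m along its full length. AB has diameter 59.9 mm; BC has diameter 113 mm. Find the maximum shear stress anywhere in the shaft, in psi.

5330 psi

Under the same torque, τ_max = 16T/(πd³) is largest where d is smallest — segment AB (d = 59.9 mm).
τ_max = 16·1550/(π·(0.0599)³) = 3.673×10^7 Pa.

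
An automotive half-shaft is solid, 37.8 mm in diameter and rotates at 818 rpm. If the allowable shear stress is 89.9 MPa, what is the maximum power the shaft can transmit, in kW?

J = πd⁴/32 = π(0.0378)⁴/32 = 2.004×10^-7 m⁴.
T_max = τ_allow·J/r = 8.99×10^7 × 2.004×10^-7 / 0.0189 = 953.4 N·m.
ω = 2π·818/60 = 85.66 rad/s, so P_max = T_max·ω = 8.167×10^4 W.

81.7 kW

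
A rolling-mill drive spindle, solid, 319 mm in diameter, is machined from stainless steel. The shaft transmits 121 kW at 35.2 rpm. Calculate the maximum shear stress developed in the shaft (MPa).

5.15 MPa

ω = 2π·35.2/60 = 3.686 rad/s, so T = P/ω = 121×10³ / 3.686 = 32830 N·m.
J = πd⁴/32 = π(0.319)⁴/32 = 1.017×10^-3 m⁴.
τ_max = T·r/J = 32830 × 0.160 / 1.017×10^-3 = 5.150×10^6 Pa.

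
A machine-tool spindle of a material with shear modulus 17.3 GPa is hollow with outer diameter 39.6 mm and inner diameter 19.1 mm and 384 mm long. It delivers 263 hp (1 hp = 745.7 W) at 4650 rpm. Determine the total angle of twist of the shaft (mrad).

ω = 2π·4650/60 = 486.9 rad/s, so T = P/ω = 263×745.7 / 486.9 = 402.8 N·m.
J = π(d_o⁴ − d_i⁴)/32 = π(0.0396⁴ − 0.0191⁴)/32 = 2.284×10^-7 m⁴.
θ = T·L/(G·J) = 402.8 × 0.384 / (17.3×10⁹ × 2.284×10^-7) = 0.03915 rad.

39.1 mrad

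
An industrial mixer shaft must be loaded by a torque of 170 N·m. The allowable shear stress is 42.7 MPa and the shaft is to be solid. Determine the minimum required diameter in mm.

For a solid shaft τ_max = 16T/(πd³), so d = (16T/(π τ_allow))^(1/3) = (16·170.0/(π·4.27×10^7))^(1/3) = 0.02727 m.

27.3 mm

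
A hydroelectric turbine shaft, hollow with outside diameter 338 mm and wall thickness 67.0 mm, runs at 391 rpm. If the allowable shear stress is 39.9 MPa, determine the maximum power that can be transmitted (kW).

J = π(d_o⁴ − d_i⁴)/32 = π(0.338⁴ − 0.204⁴)/32 = 1.111×10^-3 m⁴.
T_max = τ_allow·J/r = 3.99×10^7 × 1.111×10^-3 / 0.169 = 262400 N·m.
ω = 2π·391/60 = 40.95 rad/s, so P_max = T_max·ω = 1.074×10^7 W.

10700 kW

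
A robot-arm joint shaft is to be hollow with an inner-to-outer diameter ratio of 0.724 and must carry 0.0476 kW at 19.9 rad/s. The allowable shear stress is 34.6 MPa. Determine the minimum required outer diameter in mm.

7.86 mm

ω = 19.9 rad/s, so T = P/ω = 0.0476×10³ / 19.90 = 2.392 N·m.
For a hollow shaft with d_i/d_o = 0.724: τ_max = 16T/(π d_o³ (1−k⁴)), so d_o = [16T/(π τ_allow (1−k⁴))]^(1/3) = [16·2.392/(π·3.46×10^7·0.7252)]^(1/3) = 0.007859 m.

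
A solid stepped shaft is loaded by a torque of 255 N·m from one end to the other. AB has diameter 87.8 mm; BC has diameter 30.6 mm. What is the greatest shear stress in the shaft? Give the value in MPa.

Under the same torque, τ_max = 16T/(πd³) is largest where d is smallest — segment BC (d = 30.6 mm).
τ_max = 16·255.0/(π·(0.0306)³) = 4.533×10^7 Pa.

45.3 MPa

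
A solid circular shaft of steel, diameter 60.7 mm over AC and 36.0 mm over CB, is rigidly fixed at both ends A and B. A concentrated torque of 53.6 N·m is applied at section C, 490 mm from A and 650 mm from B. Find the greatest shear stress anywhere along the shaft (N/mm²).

1.12 N/mm²

Compatibility: T_A·a/J_AC = T_B·b/J_CB with T_A + T_B = T₀.
J_AC = 1.33×10^-6 m⁴, J_CB = 1.65×10^-7 m⁴, so T_A = T₀·(J_AC/a)/((J_AC/a)+(J_CB/b)) = 49.03 N·m, T_B = 4.573 N·m.
τ in each portion: τ_AC = 1.12×10^6 Pa, τ_CB = 4.99×10^5 Pa; maximum is in AC.
τ_max = T_AC·r/J = 49.03·0.0304/1.33×10^-6 = 1.116×10^6 Pa.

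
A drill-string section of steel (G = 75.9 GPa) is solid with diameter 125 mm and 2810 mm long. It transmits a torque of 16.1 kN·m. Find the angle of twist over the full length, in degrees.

J = πd⁴/32 = π(0.125)⁴/32 = 2.397×10^-5 m⁴.
θ = T·L/(G·J) = 16100 × 2.81 / (75.9×10⁹ × 2.397×10^-5) = 0.02487 rad.

1.42°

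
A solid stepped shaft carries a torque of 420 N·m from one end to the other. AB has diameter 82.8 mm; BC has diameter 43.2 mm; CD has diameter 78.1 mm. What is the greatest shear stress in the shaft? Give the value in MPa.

26.5 MPa

Under the same torque, τ_max = 16T/(πd³) is largest where d is smallest — segment BC (d = 43.2 mm).
τ_max = 16·420.0/(π·(0.0432)³) = 2.653×10^7 Pa.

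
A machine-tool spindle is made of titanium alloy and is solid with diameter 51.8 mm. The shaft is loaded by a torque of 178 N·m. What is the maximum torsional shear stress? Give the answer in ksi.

0.946 ksi

J = πd⁴/32 = π(0.0518)⁴/32 = 7.068×10^-7 m⁴.
τ_max = T·r/J = 178.0 × 0.0259 / 7.068×10^-7 = 6.522×10^6 Pa.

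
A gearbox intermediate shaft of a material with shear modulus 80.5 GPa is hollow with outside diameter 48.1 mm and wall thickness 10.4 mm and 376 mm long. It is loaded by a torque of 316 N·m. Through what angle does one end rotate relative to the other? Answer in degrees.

J = π(d_o⁴ − d_i⁴)/32 = π(0.0481⁴ − 0.0273⁴)/32 = 4.710×10^-7 m⁴.
θ = T·L/(G·J) = 316.0 × 0.376 / (80.5×10⁹ × 4.710×10^-7) = 3.134×10^-3 rad.

0.180°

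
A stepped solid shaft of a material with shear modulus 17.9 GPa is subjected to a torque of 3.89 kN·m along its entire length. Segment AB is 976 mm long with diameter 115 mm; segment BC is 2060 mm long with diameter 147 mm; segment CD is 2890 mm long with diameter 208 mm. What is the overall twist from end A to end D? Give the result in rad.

0.0255 rad

J_AB = π(0.115)⁴/32 = 1.72×10^-5 m⁴; J_BC = π(0.147)⁴/32 = 4.58×10^-5 m⁴; J_CD = π(0.208)⁴/32 = 1.84×10^-4 m⁴.
θ = (T/G)·Σ L_i/J_i = (3890/17.9×10⁹)·(0.976/1.72×10^-5 + 2.06/4.58×10^-5 + 2.89/1.84×10^-4) = 0.02554 rad.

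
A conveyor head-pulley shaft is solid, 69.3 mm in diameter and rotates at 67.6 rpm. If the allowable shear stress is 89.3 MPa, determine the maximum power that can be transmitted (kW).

41.3 kW

J = πd⁴/32 = π(0.0693)⁴/32 = 2.264×10^-6 m⁴.
T_max = τ_allow·J/r = 8.93×10^7 × 2.264×10^-6 / 0.0347 = 5836 N·m.
ω = 2π·67.6/60 = 7.079 rad/s, so P_max = T_max·ω = 4.131×10^4 W.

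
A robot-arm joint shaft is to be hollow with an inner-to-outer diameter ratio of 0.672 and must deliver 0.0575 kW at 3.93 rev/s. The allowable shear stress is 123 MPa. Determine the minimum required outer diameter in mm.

4.95 mm

ω = 2π·3.93 = 24.69 rad/s, so T = P/ω = 0.0575×10³ / 24.69 = 2.329 N·m.
For a hollow shaft with d_i/d_o = 0.672: τ_max = 16T/(π d_o³ (1−k⁴)), so d_o = [16T/(π τ_allow (1−k⁴))]^(1/3) = [16·2.329/(π·1.23×10^8·0.7961)]^(1/3) = 0.004948 m.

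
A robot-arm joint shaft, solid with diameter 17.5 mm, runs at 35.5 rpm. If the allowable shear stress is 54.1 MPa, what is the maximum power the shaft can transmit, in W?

J = πd⁴/32 = π(0.0175)⁴/32 = 9.208×10^-9 m⁴.
T_max = τ_allow·J/r = 5.41×10^7 × 9.208×10^-9 / 0.00875 = 56.93 N·m.
ω = 2π·35.5/60 = 3.718 rad/s, so P_max = T_max·ω = 211.6 W.

212 W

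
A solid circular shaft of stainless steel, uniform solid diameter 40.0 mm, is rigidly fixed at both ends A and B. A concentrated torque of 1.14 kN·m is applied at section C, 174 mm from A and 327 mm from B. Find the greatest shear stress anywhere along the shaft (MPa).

59.2 MPa

With uniform GJ and both ends fixed, compatibility θ_AC = θ_CB gives T_A·a = T_B·b, together with T_A + T_B = T₀.
T_A = T₀·b/(a+b) = 1140·327/501.0 = 744.1 N·m; T_B = 395.9 N·m.
τ in each portion: τ_AC = 5.92×10^7 Pa, τ_CB = 3.15×10^7 Pa; maximum is in AC.
τ_max = T_AC·r/J = 744.1·0.0200/2.51×10^-7 = 5.921×10^7 Pa.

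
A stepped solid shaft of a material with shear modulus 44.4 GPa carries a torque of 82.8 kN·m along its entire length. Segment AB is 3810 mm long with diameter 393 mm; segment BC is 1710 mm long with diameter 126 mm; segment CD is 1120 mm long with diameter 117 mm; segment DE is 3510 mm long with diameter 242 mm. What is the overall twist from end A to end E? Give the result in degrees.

15.2°

J_AB = π(0.393)⁴/32 = 2.34×10^-3 m⁴; J_BC = π(0.126)⁴/32 = 2.47×10^-5 m⁴; J_CD = π(0.117)⁴/32 = 1.84×10^-5 m⁴; J_DE = π(0.242)⁴/32 = 3.37×10^-4 m⁴.
θ = (T/G)·Σ L_i/J_i = (82800/44.4×10⁹)·(3.81/2.34×10^-3 + 1.71/2.47×10^-5 + 1.12/1.84×10^-5 + 3.51/3.37×10^-4) = 0.2649 rad.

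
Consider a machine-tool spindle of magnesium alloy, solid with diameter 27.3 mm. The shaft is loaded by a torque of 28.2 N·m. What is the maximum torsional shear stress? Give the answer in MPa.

J = πd⁴/32 = π(0.0273)⁴/32 = 5.453×10^-8 m⁴.
τ_max = T·r/J = 28.20 × 0.0137 / 5.453×10^-8 = 7.059×10^6 Pa.

7.06 MPa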